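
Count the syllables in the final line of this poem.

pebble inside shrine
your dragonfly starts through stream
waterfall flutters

5

The final line: waterfall (3), flutters (2) → 5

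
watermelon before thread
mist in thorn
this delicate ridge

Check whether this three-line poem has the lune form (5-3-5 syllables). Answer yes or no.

Line 1: "watermelon before thread": 4+2+1 = 7 (expected 5)
Line 2: "mist in thorn": 1+1+1 = 3 ✓
Line 3: "this delicate ridge": 1+3+1 = 5 ✓

No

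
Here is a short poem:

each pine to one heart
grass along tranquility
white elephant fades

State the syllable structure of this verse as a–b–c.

Line 1: each(1) + pine(1) + to(1) + one(1) + heart(1) = 5
Line 2: grass(1) + along(2) + tranquility(4) = 7
Line 3: white(1) + elephant(3) + fades(1) = 5

5–7–5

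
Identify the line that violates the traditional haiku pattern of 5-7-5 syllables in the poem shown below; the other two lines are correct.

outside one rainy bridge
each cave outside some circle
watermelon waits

Line 1

Line 1: "outside one rainy bridge": 2+1+2+1 = 6 (expected 5)
Line 2: "each cave outside some circle": 1+1+2+1+2 = 7 ✓
Line 3: "watermelon waits": 4+1 = 5 ✓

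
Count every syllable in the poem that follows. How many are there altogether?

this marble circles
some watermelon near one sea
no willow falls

17

Line 1: "this marble circles": 1+2+2 = 5
Line 2: "some watermelon near one sea": 1+4+1+1+1 = 8
Line 3: "no willow falls": 1+2+1 = 4
Total: 5 + 8 + 4 = 17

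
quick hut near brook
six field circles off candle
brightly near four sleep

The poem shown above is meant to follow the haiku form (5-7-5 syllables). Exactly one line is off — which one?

Line 1: quick(1) + hut(1) + near(1) + brook(1) = 4 (expected 5)
Line 2: six(1) + field(1) + circles(2) + off(1) + candle(2) = 7 ✓
Line 3: brightly(2) + near(1) + four(1) + sleep(1) = 5 ✓

The first line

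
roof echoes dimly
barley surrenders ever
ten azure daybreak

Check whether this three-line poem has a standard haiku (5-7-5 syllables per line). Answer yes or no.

Line 1: roof(1) + echoes(2) + dimly(2) = 5 ✓
Line 2: barley(2) + surrenders(3) + ever(2) = 7 ✓
Line 3: ten(1) + azure(2) + daybreak(2) = 5 ✓

Yes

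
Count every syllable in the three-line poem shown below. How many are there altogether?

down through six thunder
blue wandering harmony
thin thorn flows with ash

Line 1: "down through six thunder": 1+1+1+2 = 5
Line 2: "blue wandering harmony": 1+3+3 = 7
Line 3: "thin thorn flows with ash": 1+1+1+1+1 = 5
Total: 5 + 7 + 5 = 17

17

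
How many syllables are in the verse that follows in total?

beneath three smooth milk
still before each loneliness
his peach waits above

17

Line 1: beneath(2) + three(1) + smooth(1) + milk(1) = 5
Line 2: still(1) + before(2) + each(1) + loneliness(3) = 7
Line 3: his(1) + peach(1) + waits(1) + above(2) = 5
Total: 5 + 7 + 5 = 17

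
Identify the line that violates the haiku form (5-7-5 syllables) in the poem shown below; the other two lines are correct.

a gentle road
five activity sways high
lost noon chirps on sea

Line 1: "a gentle road": 1+2+1 = 4 (expected 5)
Line 2: "five activity sways high": 1+4+1+1 = 7 ✓
Line 3: "lost noon chirps on sea": 1+1+1+1+1 = 5 ✓

Line 1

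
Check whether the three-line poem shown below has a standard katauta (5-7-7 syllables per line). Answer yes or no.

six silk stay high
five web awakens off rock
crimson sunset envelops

Line 1: six (1), silk (1), stay (1), high (1) → 4 (expected 5)
Line 2: five (1), web (1), awakens (3), off (1), rock (1) → 7 ✓
Line 3: crimson (2), sunset (2), envelops (3) → 7 ✓

No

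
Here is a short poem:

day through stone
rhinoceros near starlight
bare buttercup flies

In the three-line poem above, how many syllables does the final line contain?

The final line: bare (1), buttercup (3), flies (1) → 5

5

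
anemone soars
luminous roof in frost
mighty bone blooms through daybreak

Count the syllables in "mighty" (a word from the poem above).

2

"mighty" has 2 syllables.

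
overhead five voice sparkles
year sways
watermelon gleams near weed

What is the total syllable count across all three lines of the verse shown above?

16

Line 1: "overhead five voice sparkles": 3+1+1+2 = 7
Line 2: "year sways": 1+1 = 2
Line 3: "watermelon gleams near weed": 4+1+1+1 = 7
Total: 7 + 2 + 7 = 16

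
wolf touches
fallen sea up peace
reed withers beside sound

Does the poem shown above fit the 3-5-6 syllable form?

Yes

Line 1: "wolf touches": 1+2 = 3 ✓
Line 2: "fallen sea up peace": 2+1+1+1 = 5 ✓
Line 3: "reed withers beside sound": 1+2+2+1 = 6 ✓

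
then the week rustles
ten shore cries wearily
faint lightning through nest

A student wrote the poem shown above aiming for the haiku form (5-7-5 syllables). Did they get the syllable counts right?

Line 1: "then the week rustles": 1+1+1+2 = 5 ✓
Line 2: "ten shore cries wearily": 1+1+1+3 = 6 (expected 7)
Line 3: "faint lightning through nest": 1+2+1+1 = 5 ✓

No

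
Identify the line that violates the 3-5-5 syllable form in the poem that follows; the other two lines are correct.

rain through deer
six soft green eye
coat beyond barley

Line 2

Line 1: rain (1), through (1), deer (1) → 3 ✓
Line 2: six (1), soft (1), green (1), eye (1) → 4 (expected 5)
Line 3: coat (1), beyond (2), barley (2) → 5 ✓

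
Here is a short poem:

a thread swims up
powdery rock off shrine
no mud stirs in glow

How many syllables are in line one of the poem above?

4

Line one: a (1), thread (1), swims (1), up (1) → 4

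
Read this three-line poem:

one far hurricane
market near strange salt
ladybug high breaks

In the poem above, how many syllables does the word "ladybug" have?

3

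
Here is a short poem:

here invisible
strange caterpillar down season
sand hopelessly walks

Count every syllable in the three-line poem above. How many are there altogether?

18

Line 1: "here invisible": 1+4 = 5
Line 2: "strange caterpillar down season": 1+4+1+2 = 8
Line 3: "sand hopelessly walks": 1+3+1 = 5
Total: 5 + 8 + 5 = 18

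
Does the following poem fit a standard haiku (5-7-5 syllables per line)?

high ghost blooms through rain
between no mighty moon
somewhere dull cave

No

Line 1: "high ghost blooms through rain": 1+1+1+1+1 = 5 ✓
Line 2: "between no mighty moon": 2+1+2+1 = 6 (expected 7)
Line 3: "somewhere dull cave": 2+1+1 = 4 (expected 5)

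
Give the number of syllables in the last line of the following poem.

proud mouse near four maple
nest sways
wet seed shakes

The last line: "wet seed shakes": 1+1+1 = 3

3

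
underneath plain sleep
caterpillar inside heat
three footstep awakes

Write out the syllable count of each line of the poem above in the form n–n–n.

Line 1: "underneath plain sleep": 3+1+1 = 5
Line 2: "caterpillar inside heat": 4+2+1 = 7
Line 3: "three footstep awakes": 1+2+2 = 5

5–7–5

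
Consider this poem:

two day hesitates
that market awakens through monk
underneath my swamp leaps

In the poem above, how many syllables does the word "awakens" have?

3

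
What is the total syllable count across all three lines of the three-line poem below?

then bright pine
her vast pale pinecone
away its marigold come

Line 1: "then bright pine": 1+1+1 = 3
Line 2: "her vast pale pinecone": 1+1+1+2 = 5
Line 3: "away its marigold come": 2+1+3+1 = 7
Total: 3 + 5 + 7 = 15

15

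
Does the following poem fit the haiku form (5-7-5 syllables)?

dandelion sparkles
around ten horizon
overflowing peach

Line 1: dandelion(4) + sparkles(2) = 6 (expected 5)
Line 2: around(2) + ten(1) + horizon(3) = 6 (expected 7)
Line 3: overflowing(4) + peach(1) = 5 ✓

No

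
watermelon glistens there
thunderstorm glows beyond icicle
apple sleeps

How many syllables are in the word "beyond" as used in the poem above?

2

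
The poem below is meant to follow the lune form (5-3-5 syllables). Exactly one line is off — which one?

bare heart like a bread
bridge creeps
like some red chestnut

Line 2

Line 1: bare(1) + heart(1) + like(1) + a(1) + bread(1) = 5 ✓
Line 2: bridge(1) + creeps(1) = 2 (expected 3)
Line 3: like(1) + some(1) + red(1) + chestnut(2) = 5 ✓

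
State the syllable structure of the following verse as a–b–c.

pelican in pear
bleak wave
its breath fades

Line 1: "pelican in pear": 3+1+1 = 5
Line 2: "bleak wave": 1+1 = 2
Line 3: "its breath fades": 1+1+1 = 3

5–2–3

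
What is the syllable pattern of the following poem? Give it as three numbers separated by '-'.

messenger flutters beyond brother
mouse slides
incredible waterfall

9-2-7

Line 1: "messenger flutters beyond brother": 3+2+2+2 = 9
Line 2: "mouse slides": 1+1 = 2
Line 3: "incredible waterfall": 4+3 = 7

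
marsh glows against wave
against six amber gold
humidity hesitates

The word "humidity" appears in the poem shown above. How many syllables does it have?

4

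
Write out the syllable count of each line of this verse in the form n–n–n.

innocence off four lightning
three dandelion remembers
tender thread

7–8–3

Line 1: innocence (3), off (1), four (1), lightning (2) → 7
Line 2: three (1), dandelion (4), remembers (3) → 8
Line 3: tender (2), thread (1) → 3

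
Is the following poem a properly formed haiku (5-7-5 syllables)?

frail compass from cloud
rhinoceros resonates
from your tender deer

Line 1: "frail compass from cloud": 1+2+1+1 = 5 ✓
Line 2: "rhinoceros resonates": 4+3 = 7 ✓
Line 3: "from your tender deer": 1+1+2+1 = 5 ✓

Yes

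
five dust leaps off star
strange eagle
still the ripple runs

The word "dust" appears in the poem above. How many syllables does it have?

1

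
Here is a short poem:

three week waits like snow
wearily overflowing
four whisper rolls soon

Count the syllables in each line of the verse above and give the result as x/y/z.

Line 1: "three week waits like snow": 1+1+1+1+1 = 5
Line 2: "wearily overflowing": 3+4 = 7
Line 3: "four whisper rolls soon": 1+2+1+1 = 5

5/7/5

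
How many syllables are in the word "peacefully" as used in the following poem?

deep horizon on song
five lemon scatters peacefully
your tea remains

3

"peacefully" has 3 syllables.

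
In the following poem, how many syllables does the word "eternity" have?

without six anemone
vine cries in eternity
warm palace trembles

"eternity" has 4 syllables.

4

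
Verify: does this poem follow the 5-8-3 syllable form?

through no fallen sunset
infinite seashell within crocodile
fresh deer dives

No

Line 1: through(1) + no(1) + fallen(2) + sunset(2) = 6 (expected 5)
Line 2: infinite(3) + seashell(2) + within(2) + crocodile(3) = 10 (expected 8)
Line 3: fresh(1) + deer(1) + dives(1) = 3 ✓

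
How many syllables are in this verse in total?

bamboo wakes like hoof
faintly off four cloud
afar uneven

15

Line 1: "bamboo wakes like hoof": 2+1+1+1 = 5
Line 2: "faintly off four cloud": 2+1+1+1 = 5
Line 3: "afar uneven": 2+3 = 5
Total: 5 + 5 + 5 = 15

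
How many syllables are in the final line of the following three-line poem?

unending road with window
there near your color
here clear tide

The final line: "here clear tide": 1+1+1 = 3

3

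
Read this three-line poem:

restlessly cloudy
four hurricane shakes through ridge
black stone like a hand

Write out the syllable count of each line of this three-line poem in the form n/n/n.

5/7/5

Line 1: "restlessly cloudy": 3+2 = 5
Line 2: "four hurricane shakes through ridge": 1+3+1+1+1 = 7
Line 3: "black stone like a hand": 1+1+1+1+1 = 5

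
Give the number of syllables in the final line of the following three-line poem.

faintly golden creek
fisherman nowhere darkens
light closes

3

The final line: light(1) + closes(2) = 3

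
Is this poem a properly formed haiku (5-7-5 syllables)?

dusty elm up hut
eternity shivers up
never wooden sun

Yes

Line 1: dusty(2) + elm(1) + up(1) + hut(1) = 5 ✓
Line 2: eternity(4) + shivers(2) + up(1) = 7 ✓
Line 3: never(2) + wooden(2) + sun(1) = 5 ✓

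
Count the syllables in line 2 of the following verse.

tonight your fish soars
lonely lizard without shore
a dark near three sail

7

Line 2: lonely(2) + lizard(2) + without(2) + shore(1) = 7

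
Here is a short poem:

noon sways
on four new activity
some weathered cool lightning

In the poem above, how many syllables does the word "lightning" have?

2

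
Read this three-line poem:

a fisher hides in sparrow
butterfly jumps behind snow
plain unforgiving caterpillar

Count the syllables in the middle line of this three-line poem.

7

The middle line: "butterfly jumps behind snow": 3+1+2+1 = 7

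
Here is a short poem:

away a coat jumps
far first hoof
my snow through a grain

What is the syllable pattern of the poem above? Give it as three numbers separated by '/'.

5/3/5

Line 1: "away a coat jumps": 2+1+1+1 = 5
Line 2: "far first hoof": 1+1+1 = 3
Line 3: "my snow through a grain": 1+1+1+1+1 = 5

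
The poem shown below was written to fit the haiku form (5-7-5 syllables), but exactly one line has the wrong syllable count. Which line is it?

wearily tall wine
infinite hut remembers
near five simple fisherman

The third line

Line 1: "wearily tall wine": 3+1+1 = 5 ✓
Line 2: "infinite hut remembers": 3+1+3 = 7 ✓
Line 3: "near five simple fisherman": 1+1+2+3 = 7 (expected 5)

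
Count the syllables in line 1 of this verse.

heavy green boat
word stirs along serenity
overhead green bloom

Line 1: heavy(2) + green(1) + boat(1) = 4

4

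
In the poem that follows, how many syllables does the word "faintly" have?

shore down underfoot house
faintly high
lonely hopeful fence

2

"faintly" has 2 syllables.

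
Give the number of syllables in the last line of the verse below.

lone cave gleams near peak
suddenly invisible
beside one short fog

5

The last line: beside (2), one (1), short (1), fog (1) → 5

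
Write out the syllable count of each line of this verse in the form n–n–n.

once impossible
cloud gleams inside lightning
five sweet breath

Line 1: once (1), impossible (4) → 5
Line 2: cloud (1), gleams (1), inside (2), lightning (2) → 6
Line 3: five (1), sweet (1), breath (1) → 3

5–6–3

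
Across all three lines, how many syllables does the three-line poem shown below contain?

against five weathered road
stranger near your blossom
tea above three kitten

18

Line 1: "against five weathered road": 2+1+2+1 = 6
Line 2: "stranger near your blossom": 2+1+1+2 = 6
Line 3: "tea above three kitten": 1+2+1+2 = 6
Total: 6 + 6 + 6 = 18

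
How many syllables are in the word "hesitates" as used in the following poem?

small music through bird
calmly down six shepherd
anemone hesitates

3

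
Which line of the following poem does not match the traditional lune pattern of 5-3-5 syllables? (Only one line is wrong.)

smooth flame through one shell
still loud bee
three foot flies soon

Line 3

Line 1: smooth (1), flame (1), through (1), one (1), shell (1) → 5 ✓
Line 2: still (1), loud (1), bee (1) → 3 ✓
Line 3: three (1), foot (1), flies (1), soon (1) → 4 (expected 5)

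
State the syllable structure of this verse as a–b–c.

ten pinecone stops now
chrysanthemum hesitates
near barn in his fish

Line 1: ten (1), pinecone (2), stops (1), now (1) → 5
Line 2: chrysanthemum (4), hesitates (3) → 7
Line 3: near (1), barn (1), in (1), his (1), fish (1) → 5

5–7–5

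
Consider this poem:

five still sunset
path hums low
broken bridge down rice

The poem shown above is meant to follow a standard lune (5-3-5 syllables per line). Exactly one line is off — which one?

Line 1: "five still sunset": 1+1+2 = 4 (expected 5)
Line 2: "path hums low": 1+1+1 = 3 ✓
Line 3: "broken bridge down rice": 2+1+1+1 = 5 ✓

The first line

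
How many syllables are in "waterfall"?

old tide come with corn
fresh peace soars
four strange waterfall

"waterfall" has 3 syllables.

3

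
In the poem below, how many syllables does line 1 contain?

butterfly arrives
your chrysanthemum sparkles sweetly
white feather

5

Line 1: butterfly (3), arrives (2) → 5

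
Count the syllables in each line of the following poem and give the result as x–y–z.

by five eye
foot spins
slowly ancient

Line 1: by(1) + five(1) + eye(1) = 3
Line 2: foot(1) + spins(1) = 2
Line 3: slowly(2) + ancient(2) = 4

3–2–4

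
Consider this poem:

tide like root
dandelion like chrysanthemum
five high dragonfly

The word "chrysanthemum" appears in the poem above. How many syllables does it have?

4

"chrysanthemum" has 4 syllables.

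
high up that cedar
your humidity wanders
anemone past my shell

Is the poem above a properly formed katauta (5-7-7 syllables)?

Yes

Line 1: high (1), up (1), that (1), cedar (2) → 5 ✓
Line 2: your (1), humidity (4), wanders (2) → 7 ✓
Line 3: anemone (4), past (1), my (1), shell (1) → 7 ✓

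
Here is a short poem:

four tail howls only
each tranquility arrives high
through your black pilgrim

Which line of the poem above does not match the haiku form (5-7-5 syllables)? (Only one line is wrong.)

Line 1: "four tail howls only": 1+1+1+2 = 5 ✓
Line 2: "each tranquility arrives high": 1+4+2+1 = 8 (expected 7)
Line 3: "through your black pilgrim": 1+1+1+2 = 5 ✓

Line 2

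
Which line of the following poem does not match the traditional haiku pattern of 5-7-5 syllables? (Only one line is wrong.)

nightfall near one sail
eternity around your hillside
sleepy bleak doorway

Line 1: nightfall (2), near (1), one (1), sail (1) → 5 ✓
Line 2: eternity (4), around (2), your (1), hillside (2) → 9 (expected 7)
Line 3: sleepy (2), bleak (1), doorway (2) → 5 ✓

Line 2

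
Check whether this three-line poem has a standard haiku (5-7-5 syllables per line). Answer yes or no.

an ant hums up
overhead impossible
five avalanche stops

No

Line 1: "an ant hums up": 1+1+1+1 = 4 (expected 5)
Line 2: "overhead impossible": 3+4 = 7 ✓
Line 3: "five avalanche stops": 1+3+1 = 5 ✓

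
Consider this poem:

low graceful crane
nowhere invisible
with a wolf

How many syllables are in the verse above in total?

Line 1: low (1), graceful (2), crane (1) → 4
Line 2: nowhere (2), invisible (4) → 6
Line 3: with (1), a (1), wolf (1) → 3
Total: 4 + 6 + 3 = 13

13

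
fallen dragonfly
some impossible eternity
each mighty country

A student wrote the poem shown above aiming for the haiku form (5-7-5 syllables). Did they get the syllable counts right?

Line 1: fallen(2) + dragonfly(3) = 5 ✓
Line 2: some(1) + impossible(4) + eternity(4) = 9 (expected 7)
Line 3: each(1) + mighty(2) + country(2) = 5 ✓

No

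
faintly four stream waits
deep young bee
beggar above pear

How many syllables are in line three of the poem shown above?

Line three: beggar (2), above (2), pear (1) → 5

5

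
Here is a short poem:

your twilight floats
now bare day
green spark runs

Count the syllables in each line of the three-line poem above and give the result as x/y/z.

Line 1: your (1), twilight (2), floats (1) → 4
Line 2: now (1), bare (1), day (1) → 3
Line 3: green (1), spark (1), runs (1) → 3

4/3/3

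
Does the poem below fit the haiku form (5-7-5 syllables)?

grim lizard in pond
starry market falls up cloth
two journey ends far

Yes

Line 1: grim (1), lizard (2), in (1), pond (1) → 5 ✓
Line 2: starry (2), market (2), falls (1), up (1), cloth (1) → 7 ✓
Line 3: two (1), journey (2), ends (1), far (1) → 5 ✓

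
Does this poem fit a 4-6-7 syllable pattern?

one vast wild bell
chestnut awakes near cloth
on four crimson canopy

Yes

Line 1: "one vast wild bell": 1+1+1+1 = 4 ✓
Line 2: "chestnut awakes near cloth": 2+2+1+1 = 6 ✓
Line 3: "on four crimson canopy": 1+1+2+3 = 7 ✓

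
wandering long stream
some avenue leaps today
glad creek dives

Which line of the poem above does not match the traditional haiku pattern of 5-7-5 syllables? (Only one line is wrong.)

Line 3

Line 1: wandering (3), long (1), stream (1) → 5 ✓
Line 2: some (1), avenue (3), leaps (1), today (2) → 7 ✓
Line 3: glad (1), creek (1), dives (1) → 3 (expected 5)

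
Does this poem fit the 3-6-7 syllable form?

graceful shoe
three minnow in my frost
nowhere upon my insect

Line 1: graceful (2), shoe (1) → 3 ✓
Line 2: three (1), minnow (2), in (1), my (1), frost (1) → 6 ✓
Line 3: nowhere (2), upon (2), my (1), insect (2) → 7 ✓

Yes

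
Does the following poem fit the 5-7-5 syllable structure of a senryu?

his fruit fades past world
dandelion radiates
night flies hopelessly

Line 1: "his fruit fades past world": 1+1+1+1+1 = 5 ✓
Line 2: "dandelion radiates": 4+3 = 7 ✓
Line 3: "night flies hopelessly": 1+1+3 = 5 ✓

Yes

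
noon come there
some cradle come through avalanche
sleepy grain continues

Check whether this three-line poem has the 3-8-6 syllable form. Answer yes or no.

Line 1: "noon come there": 1+1+1 = 3 ✓
Line 2: "some cradle come through avalanche": 1+2+1+1+3 = 8 ✓
Line 3: "sleepy grain continues": 2+1+3 = 6 ✓

Yes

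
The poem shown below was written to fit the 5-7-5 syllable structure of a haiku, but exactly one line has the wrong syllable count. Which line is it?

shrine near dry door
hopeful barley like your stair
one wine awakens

Line 1: shrine(1) + near(1) + dry(1) + door(1) = 4 (expected 5)
Line 2: hopeful(2) + barley(2) + like(1) + your(1) + stair(1) = 7 ✓
Line 3: one(1) + wine(1) + awakens(3) = 5 ✓

Line 1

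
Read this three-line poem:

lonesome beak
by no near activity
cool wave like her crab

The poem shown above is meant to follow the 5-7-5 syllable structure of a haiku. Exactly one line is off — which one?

Line 1: "lonesome beak": 2+1 = 3 (expected 5)
Line 2: "by no near activity": 1+1+1+4 = 7 ✓
Line 3: "cool wave like her crab": 1+1+1+1+1 = 5 ✓

Line 1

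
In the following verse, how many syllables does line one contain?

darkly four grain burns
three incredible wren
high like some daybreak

5

Line one: "darkly four grain burns": 2+1+1+1 = 5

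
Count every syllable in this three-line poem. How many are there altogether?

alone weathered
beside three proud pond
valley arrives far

Line 1: "alone weathered": 2+2 = 4
Line 2: "beside three proud pond": 2+1+1+1 = 5
Line 3: "valley arrives far": 2+2+1 = 5
Total: 4 + 5 + 5 = 14

14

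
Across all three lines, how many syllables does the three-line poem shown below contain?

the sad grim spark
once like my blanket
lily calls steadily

Line 1: the(1) + sad(1) + grim(1) + spark(1) = 4
Line 2: once(1) + like(1) + my(1) + blanket(2) = 5
Line 3: lily(2) + calls(1) + steadily(3) = 6
Total: 4 + 5 + 6 = 15

15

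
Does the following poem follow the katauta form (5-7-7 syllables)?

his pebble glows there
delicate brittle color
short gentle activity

Yes

Line 1: "his pebble glows there": 1+2+1+1 = 5 ✓
Line 2: "delicate brittle color": 3+2+2 = 7 ✓
Line 3: "short gentle activity": 1+2+4 = 7 ✓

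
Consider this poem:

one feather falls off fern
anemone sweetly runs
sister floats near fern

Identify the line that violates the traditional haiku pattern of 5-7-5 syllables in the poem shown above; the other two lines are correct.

Line 1: one(1) + feather(2) + falls(1) + off(1) + fern(1) = 6 (expected 5)
Line 2: anemone(4) + sweetly(2) + runs(1) = 7 ✓
Line 3: sister(2) + floats(1) + near(1) + fern(1) = 5 ✓

The first line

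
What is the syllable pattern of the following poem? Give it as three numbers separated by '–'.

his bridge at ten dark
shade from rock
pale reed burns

Line 1: "his bridge at ten dark": 1+1+1+1+1 = 5
Line 2: "shade from rock": 1+1+1 = 3
Line 3: "pale reed burns": 1+1+1 = 3

5–3–3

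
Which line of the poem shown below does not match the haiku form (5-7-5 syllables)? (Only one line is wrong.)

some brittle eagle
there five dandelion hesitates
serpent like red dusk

Line 1: some (1), brittle (2), eagle (2) → 5 ✓
Line 2: there (1), five (1), dandelion (4), hesitates (3) → 9 (expected 7)
Line 3: serpent (2), like (1), red (1), dusk (1) → 5 ✓

Line 2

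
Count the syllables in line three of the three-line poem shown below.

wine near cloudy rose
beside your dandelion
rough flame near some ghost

5

Line three: "rough flame near some ghost": 1+1+1+1+1 = 5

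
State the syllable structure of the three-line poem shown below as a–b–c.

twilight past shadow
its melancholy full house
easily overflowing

5–7–7

Line 1: twilight(2) + past(1) + shadow(2) = 5
Line 2: its(1) + melancholy(4) + full(1) + house(1) = 7
Line 3: easily(3) + overflowing(4) = 7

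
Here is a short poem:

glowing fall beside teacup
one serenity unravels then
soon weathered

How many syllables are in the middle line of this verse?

9

The middle line: "one serenity unravels then": 1+4+3+1 = 9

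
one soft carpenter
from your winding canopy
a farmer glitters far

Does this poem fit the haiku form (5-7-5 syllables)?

Line 1: "one soft carpenter": 1+1+3 = 5 ✓
Line 2: "from your winding canopy": 1+1+2+3 = 7 ✓
Line 3: "a farmer glitters far": 1+2+2+1 = 6 (expected 5)

No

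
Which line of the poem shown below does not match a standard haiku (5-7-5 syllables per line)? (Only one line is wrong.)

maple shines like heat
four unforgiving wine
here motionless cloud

Line 1: maple(2) + shines(1) + like(1) + heat(1) = 5 ✓
Line 2: four(1) + unforgiving(4) + wine(1) = 6 (expected 7)
Line 3: here(1) + motionless(3) + cloud(1) = 5 ✓

The second line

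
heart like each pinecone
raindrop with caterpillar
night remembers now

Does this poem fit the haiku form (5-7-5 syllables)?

Line 1: "heart like each pinecone": 1+1+1+2 = 5 ✓
Line 2: "raindrop with caterpillar": 2+1+4 = 7 ✓
Line 3: "night remembers now": 1+3+1 = 5 ✓

Yes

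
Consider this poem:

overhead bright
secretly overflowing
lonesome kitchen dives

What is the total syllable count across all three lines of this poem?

16

Line 1: overhead(3) + bright(1) = 4
Line 2: secretly(3) + overflowing(4) = 7
Line 3: lonesome(2) + kitchen(2) + dives(1) = 5
Total: 4 + 7 + 5 = 16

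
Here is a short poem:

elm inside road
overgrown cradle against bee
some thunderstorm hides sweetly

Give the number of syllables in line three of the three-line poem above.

Line three: "some thunderstorm hides sweetly": 1+3+1+2 = 7

7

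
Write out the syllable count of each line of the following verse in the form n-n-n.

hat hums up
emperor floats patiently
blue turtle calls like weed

Line 1: hat (1), hums (1), up (1) → 3
Line 2: emperor (3), floats (1), patiently (3) → 7
Line 3: blue (1), turtle (2), calls (1), like (1), weed (1) → 6

3-7-6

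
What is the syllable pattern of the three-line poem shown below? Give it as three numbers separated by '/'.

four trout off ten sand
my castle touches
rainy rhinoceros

Line 1: four(1) + trout(1) + off(1) + ten(1) + sand(1) = 5
Line 2: my(1) + castle(2) + touches(2) = 5
Line 3: rainy(2) + rhinoceros(4) = 6

5/5/6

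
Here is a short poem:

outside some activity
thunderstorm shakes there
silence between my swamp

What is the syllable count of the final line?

6

The final line: silence(2) + between(2) + my(1) + swamp(1) = 6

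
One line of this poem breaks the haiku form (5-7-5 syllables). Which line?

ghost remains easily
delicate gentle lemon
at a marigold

Line 1: ghost(1) + remains(2) + easily(3) = 6 (expected 5)
Line 2: delicate(3) + gentle(2) + lemon(2) = 7 ✓
Line 3: at(1) + a(1) + marigold(3) = 5 ✓

The first line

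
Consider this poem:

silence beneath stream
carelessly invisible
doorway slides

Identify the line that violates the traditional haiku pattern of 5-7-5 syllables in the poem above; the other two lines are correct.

Line 1: silence(2) + beneath(2) + stream(1) = 5 ✓
Line 2: carelessly(3) + invisible(4) = 7 ✓
Line 3: doorway(2) + slides(1) = 3 (expected 5)

Line 3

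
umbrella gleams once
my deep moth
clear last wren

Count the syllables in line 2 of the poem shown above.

3

Line 2: my(1) + deep(1) + moth(1) = 3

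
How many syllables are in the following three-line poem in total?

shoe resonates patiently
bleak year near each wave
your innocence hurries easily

21

Line 1: shoe (1), resonates (3), patiently (3) → 7
Line 2: bleak (1), year (1), near (1), each (1), wave (1) → 5
Line 3: your (1), innocence (3), hurries (2), easily (3) → 9
Total: 7 + 5 + 9 = 21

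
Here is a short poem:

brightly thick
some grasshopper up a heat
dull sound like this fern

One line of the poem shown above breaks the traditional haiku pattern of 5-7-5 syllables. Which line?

Line 1: brightly(2) + thick(1) = 3 (expected 5)
Line 2: some(1) + grasshopper(3) + up(1) + a(1) + heat(1) = 7 ✓
Line 3: dull(1) + sound(1) + like(1) + this(1) + fern(1) = 5 ✓

Line 1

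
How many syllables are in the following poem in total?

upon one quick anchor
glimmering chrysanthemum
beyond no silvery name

20

Line 1: "upon one quick anchor": 2+1+1+2 = 6
Line 2: "glimmering chrysanthemum": 3+4 = 7
Line 3: "beyond no silvery name": 2+1+3+1 = 7
Total: 6 + 7 + 7 = 20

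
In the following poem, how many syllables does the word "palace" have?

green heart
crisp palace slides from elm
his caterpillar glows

"palace" has 2 syllables.

2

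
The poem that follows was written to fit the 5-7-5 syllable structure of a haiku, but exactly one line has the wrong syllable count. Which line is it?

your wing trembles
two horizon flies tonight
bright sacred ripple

Line 1

Line 1: your(1) + wing(1) + trembles(2) = 4 (expected 5)
Line 2: two(1) + horizon(3) + flies(1) + tonight(2) = 7 ✓
Line 3: bright(1) + sacred(2) + ripple(2) = 5 ✓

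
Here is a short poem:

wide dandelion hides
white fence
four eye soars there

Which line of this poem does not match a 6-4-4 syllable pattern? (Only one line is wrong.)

The second line

Line 1: wide (1), dandelion (4), hides (1) → 6 ✓
Line 2: white (1), fence (1) → 2 (expected 4)
Line 3: four (1), eye (1), soars (1), there (1) → 4 ✓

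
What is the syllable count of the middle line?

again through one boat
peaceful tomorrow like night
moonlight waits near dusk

The middle line: "peaceful tomorrow like night": 2+3+1+1 = 7

7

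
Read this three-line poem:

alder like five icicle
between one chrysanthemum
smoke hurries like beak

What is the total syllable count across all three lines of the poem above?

19

Line 1: alder (2), like (1), five (1), icicle (3) → 7
Line 2: between (2), one (1), chrysanthemum (4) → 7
Line 3: smoke (1), hurries (2), like (1), beak (1) → 5
Total: 7 + 7 + 5 = 19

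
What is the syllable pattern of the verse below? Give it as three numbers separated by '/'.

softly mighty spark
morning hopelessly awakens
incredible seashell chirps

5/8/7

Line 1: softly(2) + mighty(2) + spark(1) = 5
Line 2: morning(2) + hopelessly(3) + awakens(3) = 8
Line 3: incredible(4) + seashell(2) + chirps(1) = 7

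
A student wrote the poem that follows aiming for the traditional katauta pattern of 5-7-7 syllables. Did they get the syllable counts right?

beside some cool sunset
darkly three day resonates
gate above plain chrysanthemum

No

Line 1: beside(2) + some(1) + cool(1) + sunset(2) = 6 (expected 5)
Line 2: darkly(2) + three(1) + day(1) + resonates(3) = 7 ✓
Line 3: gate(1) + above(2) + plain(1) + chrysanthemum(4) = 8 (expected 7)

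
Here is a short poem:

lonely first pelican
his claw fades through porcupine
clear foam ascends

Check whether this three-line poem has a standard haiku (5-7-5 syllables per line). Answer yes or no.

No

Line 1: "lonely first pelican": 2+1+3 = 6 (expected 5)
Line 2: "his claw fades through porcupine": 1+1+1+1+3 = 7 ✓
Line 3: "clear foam ascends": 1+1+2 = 4 (expected 5)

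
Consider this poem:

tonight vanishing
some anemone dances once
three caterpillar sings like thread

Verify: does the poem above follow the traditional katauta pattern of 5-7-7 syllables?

No

Line 1: "tonight vanishing": 2+3 = 5 ✓
Line 2: "some anemone dances once": 1+4+2+1 = 8 (expected 7)
Line 3: "three caterpillar sings like thread": 1+4+1+1+1 = 8 (expected 7)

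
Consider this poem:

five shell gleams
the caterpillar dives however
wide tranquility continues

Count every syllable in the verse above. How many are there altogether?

20

Line 1: five(1) + shell(1) + gleams(1) = 3
Line 2: the(1) + caterpillar(4) + dives(1) + however(3) = 9
Line 3: wide(1) + tranquility(4) + continues(3) = 8
Total: 3 + 9 + 8 = 20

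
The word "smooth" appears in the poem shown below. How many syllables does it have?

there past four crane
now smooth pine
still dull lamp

1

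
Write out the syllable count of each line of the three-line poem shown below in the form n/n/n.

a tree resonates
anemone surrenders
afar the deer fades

Line 1: a(1) + tree(1) + resonates(3) = 5
Line 2: anemone(4) + surrenders(3) = 7
Line 3: afar(2) + the(1) + deer(1) + fades(1) = 5

5/7/5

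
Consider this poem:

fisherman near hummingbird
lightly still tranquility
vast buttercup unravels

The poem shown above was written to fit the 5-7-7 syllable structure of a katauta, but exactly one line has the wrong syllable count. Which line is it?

Line 1: fisherman (3), near (1), hummingbird (3) → 7 (expected 5)
Line 2: lightly (2), still (1), tranquility (4) → 7 ✓
Line 3: vast (1), buttercup (3), unravels (3) → 7 ✓

Line 1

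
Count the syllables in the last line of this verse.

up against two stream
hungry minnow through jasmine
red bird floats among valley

The last line: red (1), bird (1), floats (1), among (2), valley (2) → 7

7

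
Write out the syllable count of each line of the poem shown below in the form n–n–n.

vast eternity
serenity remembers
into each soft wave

5–7–5

Line 1: vast (1), eternity (4) → 5
Line 2: serenity (4), remembers (3) → 7
Line 3: into (2), each (1), soft (1), wave (1) → 5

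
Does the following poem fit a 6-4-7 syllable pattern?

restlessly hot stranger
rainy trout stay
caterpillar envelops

Yes

Line 1: restlessly(3) + hot(1) + stranger(2) = 6 ✓
Line 2: rainy(2) + trout(1) + stay(1) = 4 ✓
Line 3: caterpillar(4) + envelops(3) = 7 ✓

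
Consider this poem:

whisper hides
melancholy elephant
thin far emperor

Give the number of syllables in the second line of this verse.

The second line: melancholy (4), elephant (3) → 7

7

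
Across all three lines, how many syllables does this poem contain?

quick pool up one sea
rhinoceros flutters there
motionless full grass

17

Line 1: "quick pool up one sea": 1+1+1+1+1 = 5
Line 2: "rhinoceros flutters there": 4+2+1 = 7
Line 3: "motionless full grass": 3+1+1 = 5
Total: 5 + 7 + 5 = 17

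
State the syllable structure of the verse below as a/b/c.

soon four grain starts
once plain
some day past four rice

Line 1: soon (1), four (1), grain (1), starts (1) → 4
Line 2: once (1), plain (1) → 2
Line 3: some (1), day (1), past (1), four (1), rice (1) → 5

4/2/5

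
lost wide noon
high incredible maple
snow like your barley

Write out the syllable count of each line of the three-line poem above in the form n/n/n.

Line 1: lost (1), wide (1), noon (1) → 3
Line 2: high (1), incredible (4), maple (2) → 7
Line 3: snow (1), like (1), your (1), barley (2) → 5

3/7/5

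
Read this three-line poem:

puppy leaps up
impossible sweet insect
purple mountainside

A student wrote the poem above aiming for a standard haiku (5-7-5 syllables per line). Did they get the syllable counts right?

Line 1: "puppy leaps up": 2+1+1 = 4 (expected 5)
Line 2: "impossible sweet insect": 4+1+2 = 7 ✓
Line 3: "purple mountainside": 2+3 = 5 ✓

No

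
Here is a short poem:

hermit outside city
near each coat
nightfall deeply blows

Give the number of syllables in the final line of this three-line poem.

The final line: nightfall (2), deeply (2), blows (1) → 5

5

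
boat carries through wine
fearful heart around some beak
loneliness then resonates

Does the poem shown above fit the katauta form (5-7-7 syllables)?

Yes

Line 1: boat(1) + carries(2) + through(1) + wine(1) = 5 ✓
Line 2: fearful(2) + heart(1) + around(2) + some(1) + beak(1) = 7 ✓
Line 3: loneliness(3) + then(1) + resonates(3) = 7 ✓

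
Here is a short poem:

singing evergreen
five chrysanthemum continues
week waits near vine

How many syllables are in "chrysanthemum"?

4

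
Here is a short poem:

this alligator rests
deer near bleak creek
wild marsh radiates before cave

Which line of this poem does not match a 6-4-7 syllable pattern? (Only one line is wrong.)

Line 3

Line 1: this (1), alligator (4), rests (1) → 6 ✓
Line 2: deer (1), near (1), bleak (1), creek (1) → 4 ✓
Line 3: wild (1), marsh (1), radiates (3), before (2), cave (1) → 8 (expected 7)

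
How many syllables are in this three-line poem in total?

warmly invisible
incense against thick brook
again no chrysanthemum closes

21

Line 1: "warmly invisible": 2+4 = 6
Line 2: "incense against thick brook": 2+2+1+1 = 6
Line 3: "again no chrysanthemum closes": 2+1+4+2 = 9
Total: 6 + 6 + 9 = 21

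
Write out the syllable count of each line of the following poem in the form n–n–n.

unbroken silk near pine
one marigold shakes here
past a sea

6–6–3

Line 1: unbroken(3) + silk(1) + near(1) + pine(1) = 6
Line 2: one(1) + marigold(3) + shakes(1) + here(1) = 6
Line 3: past(1) + a(1) + sea(1) = 3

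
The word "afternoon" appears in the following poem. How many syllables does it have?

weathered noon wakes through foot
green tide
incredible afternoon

3

"afternoon" has 3 syllables.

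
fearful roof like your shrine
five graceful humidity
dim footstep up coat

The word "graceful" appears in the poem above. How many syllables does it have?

2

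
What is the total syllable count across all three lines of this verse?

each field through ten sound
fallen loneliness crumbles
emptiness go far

Line 1: each (1), field (1), through (1), ten (1), sound (1) → 5
Line 2: fallen (2), loneliness (3), crumbles (2) → 7
Line 3: emptiness (3), go (1), far (1) → 5
Total: 5 + 7 + 5 = 17

17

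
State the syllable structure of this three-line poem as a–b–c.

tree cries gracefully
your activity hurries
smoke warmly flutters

Line 1: "tree cries gracefully": 1+1+3 = 5
Line 2: "your activity hurries": 1+4+2 = 7
Line 3: "smoke warmly flutters": 1+2+2 = 5

5–7–5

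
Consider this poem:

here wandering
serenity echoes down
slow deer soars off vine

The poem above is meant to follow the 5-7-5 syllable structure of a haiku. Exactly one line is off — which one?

The first line

Line 1: "here wandering": 1+3 = 4 (expected 5)
Line 2: "serenity echoes down": 4+2+1 = 7 ✓
Line 3: "slow deer soars off vine": 1+1+1+1+1 = 5 ✓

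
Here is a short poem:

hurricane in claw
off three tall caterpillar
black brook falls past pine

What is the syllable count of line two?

7

Line two: off(1) + three(1) + tall(1) + caterpillar(4) = 7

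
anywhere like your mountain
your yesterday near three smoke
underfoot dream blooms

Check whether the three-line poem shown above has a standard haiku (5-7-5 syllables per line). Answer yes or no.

No

Line 1: anywhere(3) + like(1) + your(1) + mountain(2) = 7 (expected 5)
Line 2: your(1) + yesterday(3) + near(1) + three(1) + smoke(1) = 7 ✓
Line 3: underfoot(3) + dream(1) + blooms(1) = 5 ✓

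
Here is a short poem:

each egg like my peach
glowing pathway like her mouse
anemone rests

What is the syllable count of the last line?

The last line: anemone(4) + rests(1) = 5

5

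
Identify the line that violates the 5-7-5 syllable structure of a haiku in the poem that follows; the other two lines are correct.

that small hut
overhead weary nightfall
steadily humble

Line 1

Line 1: "that small hut": 1+1+1 = 3 (expected 5)
Line 2: "overhead weary nightfall": 3+2+2 = 7 ✓
Line 3: "steadily humble": 3+2 = 5 ✓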